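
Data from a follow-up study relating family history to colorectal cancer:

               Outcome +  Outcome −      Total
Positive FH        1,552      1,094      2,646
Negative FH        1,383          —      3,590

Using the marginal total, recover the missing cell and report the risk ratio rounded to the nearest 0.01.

1.52

The missing cell is in the unexposed row: 3590 − 1383 = 2207.
So a = 1552, b = 1094, c = 1383, d = 2207.
RR = [a/(a+b)] / [c/(c+d)] = (1552/2646) / (1383/3590) = 0.58655/0.38524 = 1.52256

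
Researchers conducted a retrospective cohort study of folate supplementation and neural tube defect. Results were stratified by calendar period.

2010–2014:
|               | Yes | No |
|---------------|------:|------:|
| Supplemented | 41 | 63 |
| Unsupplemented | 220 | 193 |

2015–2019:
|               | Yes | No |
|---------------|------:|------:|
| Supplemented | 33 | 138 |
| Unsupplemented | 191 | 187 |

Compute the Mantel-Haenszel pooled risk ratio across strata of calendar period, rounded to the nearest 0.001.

0.535

RR_MH = Σ(aᵢ·n₀ᵢ/nᵢ) / Σ(cᵢ·n₁ᵢ/nᵢ), with n₁ᵢ = aᵢ+bᵢ (exposed), n₀ᵢ = cᵢ+dᵢ (unexposed), nᵢ = n₁ᵢ+n₀ᵢ.
Stratum 1 (2010–2014): n₁ = 104, n₀ = 413, n = 517; a·n₀/n = 41·413/517 = 32.7524; c·n₁/n = 220·104/517 = 44.2553
Stratum 2 (2015–2019): n₁ = 171, n₀ = 378, n = 549; a·n₀/n = 33·378/549 = 22.7213; c·n₁/n = 191·171/549 = 59.4918
RR_MH = (32.7524 + 22.7213) / (44.2553 + 59.4918) = 55.4737 / 103.7471 = 0.53470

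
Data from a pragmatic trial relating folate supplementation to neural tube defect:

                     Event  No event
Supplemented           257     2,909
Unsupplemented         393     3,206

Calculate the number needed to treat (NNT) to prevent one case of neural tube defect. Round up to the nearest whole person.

Risk in treated group = 257/3166 = 0.08117; risk in control = 393/3599 = 0.10920.
Absolute risk reduction = 0.10920 − 0.08117 = 0.02802
NNT = 1 / ARR = 1 / 0.02802 = 35.686 → round up → 36

36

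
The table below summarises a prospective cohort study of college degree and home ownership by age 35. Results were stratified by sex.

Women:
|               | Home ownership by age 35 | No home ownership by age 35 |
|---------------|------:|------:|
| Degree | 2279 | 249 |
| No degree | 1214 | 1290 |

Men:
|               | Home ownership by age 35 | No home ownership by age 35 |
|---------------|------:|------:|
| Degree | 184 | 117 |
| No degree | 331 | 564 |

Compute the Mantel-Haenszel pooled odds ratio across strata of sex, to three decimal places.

7.258

OR_MH = Σ(aᵢdᵢ/nᵢ) / Σ(bᵢcᵢ/nᵢ), where nᵢ is the stratum total.
Stratum 1 (Women): n = 5032; a·d/n = 2279·1290/5032 = 584.2428; b·c/n = 249·1214/5032 = 60.0727
Stratum 2 (Men): n = 1196; a·d/n = 184·564/1196 = 86.7692; b·c/n = 117·331/1196 = 32.3804
OR_MH = (584.2428 + 86.7692) / (60.0727 + 32.3804) = 671.0121 / 92.4532 = 7.25786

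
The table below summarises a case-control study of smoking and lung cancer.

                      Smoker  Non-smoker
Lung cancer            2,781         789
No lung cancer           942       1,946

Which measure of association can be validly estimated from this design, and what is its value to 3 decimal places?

Reading the table with exposure as columns: a = 2781 (Smoker, case), b = 942 (Smoker, non-case), c = 789 (Non-smoker, case), d = 1946.
This is a case-control study: participants were sampled on outcome status, so risks in the source population cannot be estimated directly — relative risk is not valid here. The odds ratio is the appropriate measure.
OR = (a·d)/(b·c) = (2781 × 1946) / (942 × 789) = 5411826 / 743238 = 7.28142

7.281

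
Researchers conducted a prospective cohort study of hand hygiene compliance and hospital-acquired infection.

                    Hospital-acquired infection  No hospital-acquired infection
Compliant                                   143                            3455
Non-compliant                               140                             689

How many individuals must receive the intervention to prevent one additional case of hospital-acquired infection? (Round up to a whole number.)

8

Risk in treated group = 143/3598 = 0.03974; risk in control = 140/829 = 0.16888.
Absolute risk reduction = 0.16888 − 0.03974 = 0.12913
NNT = 1 / ARR = 1 / 0.12913 = 7.744 → round up → 8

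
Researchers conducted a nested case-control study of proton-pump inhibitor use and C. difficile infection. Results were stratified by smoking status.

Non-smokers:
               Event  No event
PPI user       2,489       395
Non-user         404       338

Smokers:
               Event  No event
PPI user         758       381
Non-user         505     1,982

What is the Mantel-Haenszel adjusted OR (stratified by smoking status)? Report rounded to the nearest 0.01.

OR_MH = Σ(aᵢdᵢ/nᵢ) / Σ(bᵢcᵢ/nᵢ), where nᵢ is the stratum total.
Stratum 1 (Non-smokers): n = 3626; a·d/n = 2489·338/3626 = 232.0138; b·c/n = 395·404/3626 = 44.0099
Stratum 2 (Smokers): n = 3626; a·d/n = 758·1982/3626 = 414.3287; b·c/n = 381·505/3626 = 53.0626
OR_MH = (232.0138 + 414.3287) / (44.0099 + 53.0626) = 646.3425 / 97.0725 = 6.65835

6.66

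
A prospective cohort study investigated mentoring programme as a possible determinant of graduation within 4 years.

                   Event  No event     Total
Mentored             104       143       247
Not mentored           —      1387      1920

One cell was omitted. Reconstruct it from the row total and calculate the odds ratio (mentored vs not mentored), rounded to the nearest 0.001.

The missing cell is in the unexposed row: 1920 − 1387 = 533.
So a = 104, b = 143, c = 533, d = 1387.
OR = (a·d)/(b·c) = (104 × 1387) / (143 × 533) = 144248 / 76219 = 1.89255

1.893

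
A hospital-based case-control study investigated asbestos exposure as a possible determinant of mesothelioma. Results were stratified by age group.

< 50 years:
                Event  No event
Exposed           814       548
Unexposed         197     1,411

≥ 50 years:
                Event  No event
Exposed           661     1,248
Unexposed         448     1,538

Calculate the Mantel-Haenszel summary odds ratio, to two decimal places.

OR_MH = Σ(aᵢdᵢ/nᵢ) / Σ(bᵢcᵢ/nᵢ), where nᵢ is the stratum total.
Stratum 1 (< 50 years): n = 2970; a·d/n = 814·1411/2970 = 386.7185; b·c/n = 548·197/2970 = 36.3488
Stratum 2 (≥ 50 years): n = 3895; a·d/n = 661·1538/3895 = 261.0059; b·c/n = 1248·448/3895 = 143.5440
OR_MH = (386.7185 + 261.0059) / (36.3488 + 143.5440) = 647.7244 / 179.8929 = 3.60061

3.60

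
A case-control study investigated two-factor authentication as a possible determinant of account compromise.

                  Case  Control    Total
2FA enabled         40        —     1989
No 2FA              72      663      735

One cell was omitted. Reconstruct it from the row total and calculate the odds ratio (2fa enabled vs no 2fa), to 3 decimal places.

The missing cell is in the exposed row: 1989 − 40 = 1949.
So a = 40, b = 1949, c = 72, d = 663.
OR = (a·d)/(b·c) = (40 × 663) / (1949 × 72) = 26520 / 140328 = 0.18899

0.189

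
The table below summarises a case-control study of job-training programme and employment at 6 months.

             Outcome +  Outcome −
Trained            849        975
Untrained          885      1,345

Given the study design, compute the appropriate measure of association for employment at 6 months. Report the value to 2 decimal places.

1.32

Cells: a = 849, b = 975, c = 885, d = 1345.
This is a case-control study: participants were sampled on outcome status, so risks in the source population cannot be estimated directly — relative risk is not valid here. The odds ratio is the appropriate measure.
OR = (a·d)/(b·c) = (849 × 1345) / (975 × 885) = 1141905 / 862875 = 1.32337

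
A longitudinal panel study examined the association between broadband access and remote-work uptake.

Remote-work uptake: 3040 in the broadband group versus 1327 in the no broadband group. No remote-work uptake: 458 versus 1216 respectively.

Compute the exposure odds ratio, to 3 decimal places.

6.082

From the description: a = 3040, b = 458, c = 1327, d = 1216.
OR = (a·d)/(b·c) = (3040 × 1216) / (458 × 1327) = 3696640 / 607766 = 6.08234
The odds of remote-work uptake are about 6.08 times as high in the broadband group.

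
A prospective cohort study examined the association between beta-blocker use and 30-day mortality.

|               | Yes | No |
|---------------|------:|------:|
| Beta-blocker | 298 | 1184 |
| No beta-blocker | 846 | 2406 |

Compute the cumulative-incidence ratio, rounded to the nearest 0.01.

Cells: a = 298, b = 1184, c = 846, d = 2406.
Risk in exposed = 298/1482 = 0.20108; risk in unexposed = 846/3252 = 0.26015.
RR = 0.20108 / 0.26015 = 0.77294
The risk is 23% lower among the exposed than among the unexposed.

0.77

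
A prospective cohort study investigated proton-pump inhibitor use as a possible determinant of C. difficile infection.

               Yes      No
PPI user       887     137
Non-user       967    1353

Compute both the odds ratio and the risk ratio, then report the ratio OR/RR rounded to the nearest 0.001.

4.359

Cells: a = 887, b = 137, c = 967, d = 1353.
OR = (887·1353)/(137·967) = 1200111/132479 = 9.05888
Risk in exposed = 887/1024 = 0.86621; risk in unexposed = 967/2320 = 0.41681; RR = 2.07819
OR/RR = 9.05888 / 2.07819 = 4.35902
The outcome is not rare, so the OR lies further from 1 than the RR.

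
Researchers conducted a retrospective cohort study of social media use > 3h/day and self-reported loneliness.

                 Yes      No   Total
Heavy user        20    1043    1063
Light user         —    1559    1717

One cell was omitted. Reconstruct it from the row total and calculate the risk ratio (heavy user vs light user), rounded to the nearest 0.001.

The missing cell is in the unexposed row: 1717 − 1559 = 158.
So a = 20, b = 1043, c = 158, d = 1559.
RR = [a/(a+b)] / [c/(c+d)] = (20/1063) / (158/1717) = 0.01881/0.09202 = 0.20446

0.204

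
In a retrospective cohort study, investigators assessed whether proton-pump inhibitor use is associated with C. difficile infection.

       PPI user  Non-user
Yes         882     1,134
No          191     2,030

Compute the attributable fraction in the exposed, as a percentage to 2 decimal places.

Reading the table with exposure as columns: a = 882 (PPI user, case), b = 191 (PPI user, non-case), c = 1134 (Non-user, case), d = 2030.
Risk in exposed = 882/1073 = 0.82199; risk in unexposed = 1134/3164 = 0.35841.
RR = 0.82199/0.35841 = 2.29347
AR% = (RR − 1)/RR × 100 = (2.29347 − 1)/2.29347 × 100 = 56.3979%

56.40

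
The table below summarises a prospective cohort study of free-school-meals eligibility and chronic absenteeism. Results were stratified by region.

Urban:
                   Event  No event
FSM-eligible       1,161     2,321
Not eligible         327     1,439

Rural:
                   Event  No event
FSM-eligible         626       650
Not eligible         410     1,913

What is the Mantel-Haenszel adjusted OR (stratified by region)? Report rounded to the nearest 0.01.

2.98

OR_MH = Σ(aᵢdᵢ/nᵢ) / Σ(bᵢcᵢ/nᵢ), where nᵢ is the stratum total.
Stratum 1 (Urban): n = 5248; a·d/n = 1161·1439/5248 = 318.3458; b·c/n = 2321·327/5248 = 144.6202
Stratum 2 (Rural): n = 3599; a·d/n = 626·1913/3599 = 332.7419; b·c/n = 650·410/3599 = 74.0483
OR_MH = (318.3458 + 332.7419) / (144.6202 + 74.0483) = 651.0877 / 218.6686 = 2.97751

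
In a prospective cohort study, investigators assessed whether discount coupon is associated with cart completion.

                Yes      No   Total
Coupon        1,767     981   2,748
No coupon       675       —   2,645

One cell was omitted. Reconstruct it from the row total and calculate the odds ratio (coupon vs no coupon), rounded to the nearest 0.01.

The missing cell is in the unexposed row: 2645 − 675 = 1970.
So a = 1767, b = 981, c = 675, d = 1970.
OR = (a·d)/(b·c) = (1767 × 1970) / (981 × 675) = 3480990 / 662175 = 5.25690

5.26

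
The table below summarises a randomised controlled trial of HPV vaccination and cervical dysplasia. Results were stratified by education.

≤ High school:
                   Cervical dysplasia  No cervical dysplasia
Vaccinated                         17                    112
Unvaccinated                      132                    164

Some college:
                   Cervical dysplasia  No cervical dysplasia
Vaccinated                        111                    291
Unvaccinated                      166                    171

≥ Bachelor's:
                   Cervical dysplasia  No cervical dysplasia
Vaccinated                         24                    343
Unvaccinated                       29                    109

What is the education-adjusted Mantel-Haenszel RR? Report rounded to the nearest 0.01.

0.46

RR_MH = Σ(aᵢ·n₀ᵢ/nᵢ) / Σ(cᵢ·n₁ᵢ/nᵢ), with n₁ᵢ = aᵢ+bᵢ (exposed), n₀ᵢ = cᵢ+dᵢ (unexposed), nᵢ = n₁ᵢ+n₀ᵢ.
Stratum 1 (≤ High school): n₁ = 129, n₀ = 296, n = 425; a·n₀/n = 17·296/425 = 11.8400; c·n₁/n = 132·129/425 = 40.0659
Stratum 2 (Some college): n₁ = 402, n₀ = 337, n = 739; a·n₀/n = 111·337/739 = 50.6184; c·n₁/n = 166·402/739 = 90.3004
Stratum 3 (≥ Bachelor's): n₁ = 367, n₀ = 138, n = 505; a·n₀/n = 24·138/505 = 6.5584; c·n₁/n = 29·367/505 = 21.0752
RR_MH = (11.8400 + 50.6184 + 6.5584) / (40.0659 + 90.3004 + 21.0752) = 69.0168 / 151.4415 = 0.45573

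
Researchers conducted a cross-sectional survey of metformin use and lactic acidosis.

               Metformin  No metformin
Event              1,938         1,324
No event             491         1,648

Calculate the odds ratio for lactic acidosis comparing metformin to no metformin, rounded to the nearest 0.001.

4.913

Reading the table with exposure as columns: a = 1938 (Metformin, case), b = 491 (Metformin, non-case), c = 1324 (No metformin, case), d = 1648.
OR = (a·d)/(b·c) = (1938 × 1648) / (491 × 1324) = 3193824 / 650084 = 4.91294
The odds of lactic acidosis are about 4.91 times as high in the metformin group.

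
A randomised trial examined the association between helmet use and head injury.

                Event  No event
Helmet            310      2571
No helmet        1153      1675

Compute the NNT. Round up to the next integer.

4

Risk in treated group = 310/2881 = 0.10760; risk in control = 1153/2828 = 0.40771.
Absolute risk reduction = 0.40771 − 0.10760 = 0.30011
NNT = 1 / ARR = 1 / 0.30011 = 3.332 → round up → 4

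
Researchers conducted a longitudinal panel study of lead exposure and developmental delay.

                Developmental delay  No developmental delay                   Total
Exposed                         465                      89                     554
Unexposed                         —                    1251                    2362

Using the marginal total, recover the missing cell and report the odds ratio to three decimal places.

The missing cell is in the unexposed row: 2362 − 1251 = 1111.
So a = 465, b = 89, c = 1111, d = 1251.
OR = (a·d)/(b·c) = (465 × 1251) / (89 × 1111) = 581715 / 98879 = 5.88310

5.883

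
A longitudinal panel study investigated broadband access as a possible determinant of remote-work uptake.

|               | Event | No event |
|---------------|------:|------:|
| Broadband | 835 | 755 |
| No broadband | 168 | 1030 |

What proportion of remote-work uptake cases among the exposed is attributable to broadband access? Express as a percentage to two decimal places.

73.30

Cells: a = 835, b = 755, c = 168, d = 1030.
Risk in exposed = 835/1590 = 0.52516; risk in unexposed = 168/1198 = 0.14023.
RR = 0.52516/0.14023 = 3.74487
AR% = (RR − 1)/RR × 100 = (3.74487 − 1)/3.74487 × 100 = 73.2968%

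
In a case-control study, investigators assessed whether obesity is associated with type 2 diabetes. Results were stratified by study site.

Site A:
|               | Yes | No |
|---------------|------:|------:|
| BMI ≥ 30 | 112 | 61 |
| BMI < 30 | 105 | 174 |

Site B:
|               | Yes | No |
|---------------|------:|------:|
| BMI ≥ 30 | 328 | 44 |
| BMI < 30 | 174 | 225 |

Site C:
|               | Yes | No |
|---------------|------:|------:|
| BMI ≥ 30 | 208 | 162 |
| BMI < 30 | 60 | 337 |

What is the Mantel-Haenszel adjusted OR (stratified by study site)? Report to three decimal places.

OR_MH = Σ(aᵢdᵢ/nᵢ) / Σ(bᵢcᵢ/nᵢ), where nᵢ is the stratum total.
Stratum 1 (Site A): n = 452; a·d/n = 112·174/452 = 43.1150; b·c/n = 61·105/452 = 14.1704
Stratum 2 (Site B): n = 771; a·d/n = 328·225/771 = 95.7198; b·c/n = 44·174/771 = 9.9300
Stratum 3 (Site C): n = 767; a·d/n = 208·337/767 = 91.3898; b·c/n = 162·60/767 = 12.6728
OR_MH = (43.1150 + 95.7198 + 91.3898) / (14.1704 + 9.9300 + 12.6728) = 230.2247 / 36.7731 = 6.26069

6.261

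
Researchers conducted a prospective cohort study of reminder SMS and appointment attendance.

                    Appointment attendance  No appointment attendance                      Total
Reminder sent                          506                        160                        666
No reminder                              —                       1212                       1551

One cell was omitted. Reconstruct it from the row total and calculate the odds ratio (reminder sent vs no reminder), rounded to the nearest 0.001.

11.307

The missing cell is in the unexposed row: 1551 − 1212 = 339.
So a = 506, b = 160, c = 339, d = 1212.
OR = (a·d)/(b·c) = (506 × 1212) / (160 × 339) = 613272 / 54240 = 11.30664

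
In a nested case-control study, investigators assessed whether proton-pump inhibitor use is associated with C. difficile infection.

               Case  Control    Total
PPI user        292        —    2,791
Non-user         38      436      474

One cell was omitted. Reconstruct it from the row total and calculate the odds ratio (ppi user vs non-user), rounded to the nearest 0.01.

1.34

The missing cell is in the exposed row: 2791 − 292 = 2499.
So a = 292, b = 2499, c = 38, d = 436.
OR = (a·d)/(b·c) = (292 × 436) / (2499 × 38) = 127312 / 94962 = 1.34066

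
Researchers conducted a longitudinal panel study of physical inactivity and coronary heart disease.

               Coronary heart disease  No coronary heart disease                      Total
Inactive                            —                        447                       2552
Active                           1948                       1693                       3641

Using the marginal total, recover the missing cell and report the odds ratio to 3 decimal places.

4.093

The missing cell is in the exposed row: 2552 − 447 = 2105.
So a = 2105, b = 447, c = 1948, d = 1693.
OR = (a·d)/(b·c) = (2105 × 1693) / (447 × 1948) = 3563765 / 870756 = 4.09273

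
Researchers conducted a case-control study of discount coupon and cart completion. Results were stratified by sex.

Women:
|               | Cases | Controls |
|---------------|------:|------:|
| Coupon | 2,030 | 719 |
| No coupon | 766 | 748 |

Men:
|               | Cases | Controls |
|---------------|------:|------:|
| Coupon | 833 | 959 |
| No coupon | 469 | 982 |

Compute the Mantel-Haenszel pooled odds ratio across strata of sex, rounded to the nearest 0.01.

2.27

OR_MH = Σ(aᵢdᵢ/nᵢ) / Σ(bᵢcᵢ/nᵢ), where nᵢ is the stratum total.
Stratum 1 (Women): n = 4263; a·d/n = 2030·748/4263 = 356.1905; b·c/n = 719·766/4263 = 129.1940
Stratum 2 (Men): n = 3243; a·d/n = 833·982/3243 = 252.2374; b·c/n = 959·469/3243 = 138.6898
OR_MH = (356.1905 + 252.2374) / (129.1940 + 138.6898) = 608.4279 / 267.8838 = 2.27124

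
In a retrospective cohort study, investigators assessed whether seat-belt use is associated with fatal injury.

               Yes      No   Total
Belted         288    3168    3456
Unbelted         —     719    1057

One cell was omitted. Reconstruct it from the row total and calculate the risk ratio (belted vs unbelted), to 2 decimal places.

0.26

The missing cell is in the unexposed row: 1057 − 719 = 338.
So a = 288, b = 3168, c = 338, d = 719.
RR = [a/(a+b)] / [c/(c+d)] = (288/3456) / (338/1057) = 0.08333/0.31977 = 0.26060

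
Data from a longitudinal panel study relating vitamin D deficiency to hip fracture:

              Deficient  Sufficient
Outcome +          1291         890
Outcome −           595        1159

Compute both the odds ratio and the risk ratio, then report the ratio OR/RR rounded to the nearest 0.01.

Reading the table with exposure as columns: a = 1291 (Deficient, case), b = 595 (Deficient, non-case), c = 890 (Sufficient, case), d = 1159.
OR = (1291·1159)/(595·890) = 1496269/529550 = 2.82555
Risk in exposed = 1291/1886 = 0.68452; risk in unexposed = 890/2049 = 0.43436; RR = 1.57593
OR/RR = 2.82555 / 1.57593 = 1.79294
The outcome is not rare, so the OR lies further from 1 than the RR.

1.79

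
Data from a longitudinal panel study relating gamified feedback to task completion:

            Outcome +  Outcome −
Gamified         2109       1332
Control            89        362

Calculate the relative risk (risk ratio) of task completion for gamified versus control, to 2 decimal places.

Cells: a = 2109, b = 1332, c = 89, d = 362.
Risk in exposed = 2109/3441 = 0.61290; risk in unexposed = 89/451 = 0.19734.
RR = 0.61290 / 0.19734 = 3.10584
The risk among the exposed is 3.11 times that among the unexposed.

3.11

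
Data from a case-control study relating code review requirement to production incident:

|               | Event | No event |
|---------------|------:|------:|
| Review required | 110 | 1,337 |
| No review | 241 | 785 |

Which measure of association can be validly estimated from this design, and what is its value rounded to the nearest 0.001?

Cells: a = 110, b = 1337, c = 241, d = 785.
This is a case-control study: participants were sampled on outcome status, so risks in the source population cannot be estimated directly — relative risk is not valid here. The odds ratio is the appropriate measure.
OR = (a·d)/(b·c) = (110 × 785) / (1337 × 241) = 86350 / 322217 = 0.26799

0.268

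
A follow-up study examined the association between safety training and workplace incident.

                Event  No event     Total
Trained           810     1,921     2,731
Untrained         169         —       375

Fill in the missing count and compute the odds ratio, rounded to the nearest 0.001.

0.514

The missing cell is in the unexposed row: 375 − 169 = 206.
So a = 810, b = 1921, c = 169, d = 206.
OR = (a·d)/(b·c) = (810 × 206) / (1921 × 169) = 166860 / 324649 = 0.51397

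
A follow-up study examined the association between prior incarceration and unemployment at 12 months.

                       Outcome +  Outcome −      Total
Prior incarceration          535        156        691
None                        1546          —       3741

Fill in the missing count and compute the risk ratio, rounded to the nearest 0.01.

The missing cell is in the unexposed row: 3741 − 1546 = 2195.
So a = 535, b = 156, c = 1546, d = 2195.
RR = [a/(a+b)] / [c/(c+d)] = (535/691) / (1546/3741) = 0.77424/0.41326 = 1.87350

1.87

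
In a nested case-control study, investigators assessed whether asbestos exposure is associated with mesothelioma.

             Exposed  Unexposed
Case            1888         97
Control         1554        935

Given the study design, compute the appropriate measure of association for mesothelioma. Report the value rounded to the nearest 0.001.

Reading the table with exposure as columns: a = 1888 (Exposed, case), b = 1554 (Exposed, non-case), c = 97 (Unexposed, case), d = 935.
This is a nested case-control study: participants were sampled on outcome status, so risks in the source population cannot be estimated directly — relative risk is not valid here. The odds ratio is the appropriate measure.
OR = (a·d)/(b·c) = (1888 × 935) / (1554 × 97) = 1765280 / 150738 = 11.71092

11.711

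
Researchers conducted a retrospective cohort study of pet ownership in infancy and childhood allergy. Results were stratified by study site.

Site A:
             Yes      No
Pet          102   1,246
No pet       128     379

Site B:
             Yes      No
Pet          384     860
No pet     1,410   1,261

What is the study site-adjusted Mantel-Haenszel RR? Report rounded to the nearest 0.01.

RR_MH = Σ(aᵢ·n₀ᵢ/nᵢ) / Σ(cᵢ·n₁ᵢ/nᵢ), with n₁ᵢ = aᵢ+bᵢ (exposed), n₀ᵢ = cᵢ+dᵢ (unexposed), nᵢ = n₁ᵢ+n₀ᵢ.
Stratum 1 (Site A): n₁ = 1348, n₀ = 507, n = 1855; a·n₀/n = 102·507/1855 = 27.8782; c·n₁/n = 128·1348/1855 = 93.0156
Stratum 2 (Site B): n₁ = 1244, n₀ = 2671, n = 3915; a·n₀/n = 384·2671/3915 = 261.9831; c·n₁/n = 1410·1244/3915 = 448.0307
RR_MH = (27.8782 + 261.9831) / (93.0156 + 448.0307) = 289.8613 / 541.0463 = 0.53574

0.54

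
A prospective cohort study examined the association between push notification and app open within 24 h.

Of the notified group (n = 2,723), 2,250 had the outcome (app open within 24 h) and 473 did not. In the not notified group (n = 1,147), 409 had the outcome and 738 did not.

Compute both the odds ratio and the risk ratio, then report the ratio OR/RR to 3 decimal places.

From the description: a = 2250, b = 473, c = 409, d = 738.
OR = (2250·738)/(473·409) = 1660500/193457 = 8.58330
Risk in exposed = 2250/2723 = 0.82629; risk in unexposed = 409/1147 = 0.35658; RR = 2.31726
OR/RR = 8.58330 / 2.31726 = 3.70407
The outcome is not rare, so the OR lies further from 1 than the RR.

3.704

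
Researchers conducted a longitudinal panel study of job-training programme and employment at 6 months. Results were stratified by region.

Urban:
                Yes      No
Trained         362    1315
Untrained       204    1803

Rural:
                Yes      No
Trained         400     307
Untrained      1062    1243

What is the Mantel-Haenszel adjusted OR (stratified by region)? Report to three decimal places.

OR_MH = Σ(aᵢdᵢ/nᵢ) / Σ(bᵢcᵢ/nᵢ), where nᵢ is the stratum total.
Stratum 1 (Urban): n = 3684; a·d/n = 362·1803/3684 = 177.1678; b·c/n = 1315·204/3684 = 72.8176
Stratum 2 (Rural): n = 3012; a·d/n = 400·1243/3012 = 165.0730; b·c/n = 307·1062/3012 = 108.2450
OR_MH = (177.1678 + 165.0730) / (72.8176 + 108.2450) = 342.2408 / 181.0626 = 1.89018

1.890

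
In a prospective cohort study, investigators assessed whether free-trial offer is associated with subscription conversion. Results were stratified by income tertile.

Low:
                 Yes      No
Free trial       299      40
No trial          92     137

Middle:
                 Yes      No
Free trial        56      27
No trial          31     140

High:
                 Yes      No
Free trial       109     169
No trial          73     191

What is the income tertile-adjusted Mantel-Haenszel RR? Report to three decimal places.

2.062

RR_MH = Σ(aᵢ·n₀ᵢ/nᵢ) / Σ(cᵢ·n₁ᵢ/nᵢ), with n₁ᵢ = aᵢ+bᵢ (exposed), n₀ᵢ = cᵢ+dᵢ (unexposed), nᵢ = n₁ᵢ+n₀ᵢ.
Stratum 1 (Low): n₁ = 339, n₀ = 229, n = 568; a·n₀/n = 299·229/568 = 120.5475; c·n₁/n = 92·339/568 = 54.9085
Stratum 2 (Middle): n₁ = 83, n₀ = 171, n = 254; a·n₀/n = 56·171/254 = 37.7008; c·n₁/n = 31·83/254 = 10.1299
Stratum 3 (High): n₁ = 278, n₀ = 264, n = 542; a·n₀/n = 109·264/542 = 53.0923; c·n₁/n = 73·278/542 = 37.4428
RR_MH = (120.5475 + 37.7008 + 53.0923) / (54.9085 + 10.1299 + 37.4428) = 211.3406 / 102.4812 = 2.06224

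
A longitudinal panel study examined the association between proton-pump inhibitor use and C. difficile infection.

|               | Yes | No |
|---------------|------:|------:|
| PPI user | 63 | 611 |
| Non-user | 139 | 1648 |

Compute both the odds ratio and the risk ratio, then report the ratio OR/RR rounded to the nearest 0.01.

1.02

Cells: a = 63, b = 611, c = 139, d = 1648.
OR = (63·1648)/(611·139) = 103824/84929 = 1.22248
Risk in exposed = 63/674 = 0.09347; risk in unexposed = 139/1787 = 0.07778; RR = 1.20168
OR/RR = 1.22248 / 1.20168 = 1.01731
The outcome is rare in both groups, so OR ≈ RR (ratio near 1).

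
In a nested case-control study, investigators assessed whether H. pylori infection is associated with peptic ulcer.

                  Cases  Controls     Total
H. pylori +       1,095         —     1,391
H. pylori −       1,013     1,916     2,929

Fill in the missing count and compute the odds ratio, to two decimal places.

The missing cell is in the exposed row: 1391 − 1095 = 296.
So a = 1095, b = 296, c = 1013, d = 1916.
OR = (a·d)/(b·c) = (1095 × 1916) / (296 × 1013) = 2098020 / 299848 = 6.99695

7.00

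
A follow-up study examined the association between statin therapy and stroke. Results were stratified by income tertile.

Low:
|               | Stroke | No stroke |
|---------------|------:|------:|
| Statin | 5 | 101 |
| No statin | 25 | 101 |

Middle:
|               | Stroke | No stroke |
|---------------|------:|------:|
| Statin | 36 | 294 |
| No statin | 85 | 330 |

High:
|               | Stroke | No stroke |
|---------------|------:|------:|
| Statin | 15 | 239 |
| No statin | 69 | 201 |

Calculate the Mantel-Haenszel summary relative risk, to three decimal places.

0.370

RR_MH = Σ(aᵢ·n₀ᵢ/nᵢ) / Σ(cᵢ·n₁ᵢ/nᵢ), with n₁ᵢ = aᵢ+bᵢ (exposed), n₀ᵢ = cᵢ+dᵢ (unexposed), nᵢ = n₁ᵢ+n₀ᵢ.
Stratum 1 (Low): n₁ = 106, n₀ = 126, n = 232; a·n₀/n = 5·126/232 = 2.7155; c·n₁/n = 25·106/232 = 11.4224
Stratum 2 (Middle): n₁ = 330, n₀ = 415, n = 745; a·n₀/n = 36·415/745 = 20.0537; c·n₁/n = 85·330/745 = 37.6510
Stratum 3 (High): n₁ = 254, n₀ = 270, n = 524; a·n₀/n = 15·270/524 = 7.7290; c·n₁/n = 69·254/524 = 33.4466
RR_MH = (2.7155 + 20.0537 + 7.7290) / (11.4224 + 37.6510 + 33.4466) = 30.4982 / 82.5200 = 0.36959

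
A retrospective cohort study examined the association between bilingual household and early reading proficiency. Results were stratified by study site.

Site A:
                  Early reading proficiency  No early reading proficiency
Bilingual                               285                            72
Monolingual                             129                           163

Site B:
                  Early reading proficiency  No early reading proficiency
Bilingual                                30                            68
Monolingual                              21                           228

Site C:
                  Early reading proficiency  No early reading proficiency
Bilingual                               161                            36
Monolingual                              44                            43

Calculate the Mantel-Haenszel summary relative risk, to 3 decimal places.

1.853

RR_MH = Σ(aᵢ·n₀ᵢ/nᵢ) / Σ(cᵢ·n₁ᵢ/nᵢ), with n₁ᵢ = aᵢ+bᵢ (exposed), n₀ᵢ = cᵢ+dᵢ (unexposed), nᵢ = n₁ᵢ+n₀ᵢ.
Stratum 1 (Site A): n₁ = 357, n₀ = 292, n = 649; a·n₀/n = 285·292/649 = 128.2280; c·n₁/n = 129·357/649 = 70.9599
Stratum 2 (Site B): n₁ = 98, n₀ = 249, n = 347; a·n₀/n = 30·249/347 = 21.5274; c·n₁/n = 21·98/347 = 5.9308
Stratum 3 (Site C): n₁ = 197, n₀ = 87, n = 284; a·n₀/n = 161·87/284 = 49.3204; c·n₁/n = 44·197/284 = 30.5211
RR_MH = (128.2280 + 21.5274 + 49.3204) / (70.9599 + 5.9308 + 30.5211) = 199.0758 / 107.4119 = 1.85339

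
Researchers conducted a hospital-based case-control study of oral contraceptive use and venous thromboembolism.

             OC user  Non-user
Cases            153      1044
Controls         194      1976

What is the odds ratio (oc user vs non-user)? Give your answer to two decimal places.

Reading the table with exposure as columns: a = 153 (OC user, case), b = 194 (OC user, non-case), c = 1044 (Non-user, case), d = 1976.
OR = (a·d)/(b·c) = (153 × 1976) / (194 × 1044) = 302328 / 202536 = 1.49271
The odds of venous thromboembolism are about 1.49 times as high in the oc user group.

1.49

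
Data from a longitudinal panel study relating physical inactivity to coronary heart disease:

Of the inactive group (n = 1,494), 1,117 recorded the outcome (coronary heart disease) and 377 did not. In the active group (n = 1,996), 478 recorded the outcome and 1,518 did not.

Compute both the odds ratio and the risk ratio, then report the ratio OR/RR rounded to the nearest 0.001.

From the description: a = 1117, b = 377, c = 478, d = 1518.
OR = (1117·1518)/(377·478) = 1695606/180206 = 9.40926
Risk in exposed = 1117/1494 = 0.74766; risk in unexposed = 478/1996 = 0.23948; RR = 3.12202
OR/RR = 9.40926 / 3.12202 = 3.01384
The outcome is not rare, so the OR lies further from 1 than the RR.

3.014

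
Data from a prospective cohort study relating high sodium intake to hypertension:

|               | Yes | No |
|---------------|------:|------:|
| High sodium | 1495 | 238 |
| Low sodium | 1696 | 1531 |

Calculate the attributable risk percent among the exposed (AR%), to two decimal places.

Cells: a = 1495, b = 238, c = 1696, d = 1531.
Risk in exposed = 1495/1733 = 0.86267; risk in unexposed = 1696/3227 = 0.52557.
RR = 0.86267/0.52557 = 1.64140
AR% = (RR − 1)/RR × 100 = (1.64140 − 1)/1.64140 × 100 = 39.0766%

39.08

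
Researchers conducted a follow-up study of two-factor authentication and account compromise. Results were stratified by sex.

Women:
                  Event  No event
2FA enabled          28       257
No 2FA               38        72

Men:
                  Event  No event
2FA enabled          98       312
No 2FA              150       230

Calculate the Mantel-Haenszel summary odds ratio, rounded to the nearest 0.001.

OR_MH = Σ(aᵢdᵢ/nᵢ) / Σ(bᵢcᵢ/nᵢ), where nᵢ is the stratum total.
Stratum 1 (Women): n = 395; a·d/n = 28·72/395 = 5.1038; b·c/n = 257·38/395 = 24.7241
Stratum 2 (Men): n = 790; a·d/n = 98·230/790 = 28.5316; b·c/n = 312·150/790 = 59.2405
OR_MH = (5.1038 + 28.5316) / (24.7241 + 59.2405) = 33.6354 / 83.9646 = 0.40059

0.401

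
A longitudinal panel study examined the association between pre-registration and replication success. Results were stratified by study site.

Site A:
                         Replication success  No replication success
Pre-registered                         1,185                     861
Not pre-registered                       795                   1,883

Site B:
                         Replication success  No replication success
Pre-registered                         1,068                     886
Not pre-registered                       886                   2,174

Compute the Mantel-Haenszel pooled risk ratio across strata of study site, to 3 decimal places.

RR_MH = Σ(aᵢ·n₀ᵢ/nᵢ) / Σ(cᵢ·n₁ᵢ/nᵢ), with n₁ᵢ = aᵢ+bᵢ (exposed), n₀ᵢ = cᵢ+dᵢ (unexposed), nᵢ = n₁ᵢ+n₀ᵢ.
Stratum 1 (Site A): n₁ = 2046, n₀ = 2678, n = 4724; a·n₀/n = 1185·2678/4724 = 671.7676; c·n₁/n = 795·2046/4724 = 344.3205
Stratum 2 (Site B): n₁ = 1954, n₀ = 3060, n = 5014; a·n₀/n = 1068·3060/5014 = 651.7910; c·n₁/n = 886·1954/5014 = 345.2820
RR_MH = (671.7676 + 651.7910) / (344.3205 + 345.2820) = 1323.5586 / 689.6025 = 1.91931

1.919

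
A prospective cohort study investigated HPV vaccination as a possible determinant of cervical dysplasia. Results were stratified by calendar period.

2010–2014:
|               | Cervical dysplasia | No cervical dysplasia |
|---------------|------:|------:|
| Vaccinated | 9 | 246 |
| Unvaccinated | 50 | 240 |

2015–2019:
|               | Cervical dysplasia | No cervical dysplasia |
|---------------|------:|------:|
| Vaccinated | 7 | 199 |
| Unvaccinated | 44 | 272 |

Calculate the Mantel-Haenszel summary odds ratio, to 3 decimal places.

0.193

OR_MH = Σ(aᵢdᵢ/nᵢ) / Σ(bᵢcᵢ/nᵢ), where nᵢ is the stratum total.
Stratum 1 (2010–2014): n = 545; a·d/n = 9·240/545 = 3.9633; b·c/n = 246·50/545 = 22.5688
Stratum 2 (2015–2019): n = 522; a·d/n = 7·272/522 = 3.6475; b·c/n = 199·44/522 = 16.7739
OR_MH = (3.9633 + 3.6475) / (22.5688 + 16.7739) = 7.6108 / 39.3428 = 0.19345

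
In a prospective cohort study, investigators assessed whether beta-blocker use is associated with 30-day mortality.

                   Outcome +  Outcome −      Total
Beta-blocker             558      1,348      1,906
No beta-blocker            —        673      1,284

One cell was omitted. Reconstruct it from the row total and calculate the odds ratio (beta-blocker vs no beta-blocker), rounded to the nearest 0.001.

The missing cell is in the unexposed row: 1284 − 673 = 611.
So a = 558, b = 1348, c = 611, d = 673.
OR = (a·d)/(b·c) = (558 × 673) / (1348 × 611) = 375534 / 823628 = 0.45595

0.456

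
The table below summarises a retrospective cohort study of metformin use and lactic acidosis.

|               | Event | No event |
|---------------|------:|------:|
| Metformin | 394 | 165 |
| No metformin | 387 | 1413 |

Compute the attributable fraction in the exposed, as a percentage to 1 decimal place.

Cells: a = 394, b = 165, c = 387, d = 1413.
Risk in exposed = 394/559 = 0.70483; risk in unexposed = 387/1800 = 0.21500.
RR = 0.70483/0.21500 = 3.27828
AR% = (RR − 1)/RR × 100 = (3.27828 − 1)/3.27828 × 100 = 69.4962%

69.5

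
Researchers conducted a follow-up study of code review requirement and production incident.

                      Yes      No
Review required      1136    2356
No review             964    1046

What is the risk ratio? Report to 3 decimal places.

Cells: a = 1136, b = 2356, c = 964, d = 1046.
Risk in exposed = 1136/3492 = 0.32532; risk in unexposed = 964/2010 = 0.47960.
RR = 0.32532 / 0.47960 = 0.67830
The risk is 32% lower among the exposed than among the unexposed.

0.678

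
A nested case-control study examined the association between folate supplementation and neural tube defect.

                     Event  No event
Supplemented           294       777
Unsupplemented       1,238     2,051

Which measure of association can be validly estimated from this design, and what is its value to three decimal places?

0.627

Cells: a = 294, b = 777, c = 1238, d = 2051.
This is a nested case-control study: participants were sampled on outcome status, so risks in the source population cannot be estimated directly — relative risk is not valid here. The odds ratio is the appropriate measure.
OR = (a·d)/(b·c) = (294 × 2051) / (777 × 1238) = 602994 / 961926 = 0.62686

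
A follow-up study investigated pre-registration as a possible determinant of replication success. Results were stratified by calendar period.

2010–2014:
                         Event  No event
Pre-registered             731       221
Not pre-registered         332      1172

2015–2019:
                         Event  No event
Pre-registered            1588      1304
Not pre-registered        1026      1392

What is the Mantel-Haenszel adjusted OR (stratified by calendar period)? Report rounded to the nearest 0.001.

OR_MH = Σ(aᵢdᵢ/nᵢ) / Σ(bᵢcᵢ/nᵢ), where nᵢ is the stratum total.
Stratum 1 (2010–2014): n = 2456; a·d/n = 731·1172/2456 = 348.8322; b·c/n = 221·332/2456 = 29.8746
Stratum 2 (2015–2019): n = 5310; a·d/n = 1588·1392/5310 = 416.2893; b·c/n = 1304·1026/5310 = 251.9593
OR_MH = (348.8322 + 416.2893) / (29.8746 + 251.9593) = 765.1215 / 281.8339 = 2.71480

2.715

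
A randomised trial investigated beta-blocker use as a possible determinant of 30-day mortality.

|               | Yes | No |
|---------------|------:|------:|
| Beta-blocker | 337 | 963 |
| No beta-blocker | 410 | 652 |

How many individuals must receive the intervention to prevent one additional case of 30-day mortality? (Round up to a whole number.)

Risk in treated group = 337/1300 = 0.25923; risk in control = 410/1062 = 0.38606.
Absolute risk reduction = 0.38606 − 0.25923 = 0.12683
NNT = 1 / ARR = 1 / 0.12683 = 7.884 → round up → 8

8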